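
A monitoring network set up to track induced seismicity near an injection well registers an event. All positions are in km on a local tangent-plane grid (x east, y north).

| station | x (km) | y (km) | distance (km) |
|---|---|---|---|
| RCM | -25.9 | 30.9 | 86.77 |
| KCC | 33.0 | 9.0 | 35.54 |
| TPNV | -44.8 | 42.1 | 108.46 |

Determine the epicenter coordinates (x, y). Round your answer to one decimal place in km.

Circle about each station: (x + 25.9)² + (y − 30.9)² = 86.77²; (x − 33.0)² + (y − 9.0)² = 35.54²; (x + 44.8)² + (y − 42.1)² = 108.46².
Subtracting the RCM equation from the KCC and TPNV equations removes the quadratic terms:
117.8 x − 43.8 y = 5810.32
-37.8 x + 22.4 y = -2080.71
Solving the 2×2 system: x ≈ 39.7, y ≈ -25.9 km.

(39.7, -25.9)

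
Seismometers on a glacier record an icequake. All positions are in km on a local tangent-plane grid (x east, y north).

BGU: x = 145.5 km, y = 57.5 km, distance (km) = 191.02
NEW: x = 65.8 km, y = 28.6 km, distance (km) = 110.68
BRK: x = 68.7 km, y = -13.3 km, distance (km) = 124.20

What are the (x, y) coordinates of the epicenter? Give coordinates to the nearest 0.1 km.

Circle about each station: (x − 145.5)² + (y − 57.5)² = 191.02²; (x − 65.8)² + (y − 28.6)² = 110.68²; (x − 68.7)² + (y + 13.3)² = 124.20².
Subtracting pairs of circle equations eliminates x²+y² and gives linear equations (the radical axes):
-159.4 x − 57.8 y = 4909.68
-153.6 x − 141.6 y = 1483.08
Solving the 2×2 system: x ≈ -44.5, y ≈ 37.8 km.
Check against BGU (with the unrounded x, y): √((x − 145.5)²+(y − 57.5)²) = 191.03 ≈ 191.02 km. ✓

x ≈ -44.5 km, y ≈ 37.8 km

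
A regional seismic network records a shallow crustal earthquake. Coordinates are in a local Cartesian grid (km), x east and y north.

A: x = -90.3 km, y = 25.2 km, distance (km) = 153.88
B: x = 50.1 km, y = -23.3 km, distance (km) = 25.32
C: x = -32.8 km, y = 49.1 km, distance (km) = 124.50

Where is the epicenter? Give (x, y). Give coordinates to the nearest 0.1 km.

(45.0, -48.1)

Circle about each station: (x + 90.3)² + (y − 25.2)² = 153.88²; (x − 50.1)² + (y + 23.3)² = 25.32²; (x + 32.8)² + (y − 49.1)² = 124.50².
Subtracting pairs of circle equations eliminates x²+y² and gives linear equations (the radical axes):
280.8 x − 97.0 y = 17301.72
115.0 x + 47.8 y = 2876.32
Solving the 2×2 system: x ≈ 45.0, y ≈ -48.1 km.
Check against A (with the unrounded x, y): √((x + 90.3)²+(y − 25.2)²) = 153.88 ≈ 153.88 km. ✓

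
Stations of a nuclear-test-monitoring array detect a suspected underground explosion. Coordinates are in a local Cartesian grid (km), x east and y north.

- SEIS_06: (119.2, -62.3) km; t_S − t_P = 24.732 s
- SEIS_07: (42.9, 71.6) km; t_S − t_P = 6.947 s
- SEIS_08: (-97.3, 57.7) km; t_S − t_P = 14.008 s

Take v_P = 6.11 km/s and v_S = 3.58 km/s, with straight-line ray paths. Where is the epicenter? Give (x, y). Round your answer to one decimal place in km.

Distance from S−P lag: d = Δt · v_P v_S / (v_P − v_S) = Δt · (6.11·3.58)/(6.11−3.58) ≈ 8.6458·Δt.
So d_SEIS_06 = 213.83, d_SEIS_07 = 60.06, d_SEIS_08 = 121.11 km.
Circle about each station: (x − 119.2)² + (y + 62.3)² = 213.83²; (x − 42.9)² + (y − 71.6)² = 60.06²; (x + 97.3)² + (y − 57.7)² = 121.11².
Subtracting pairs of circle equations eliminates x²+y² and gives linear equations (the radical axes):
-152.6 x + 267.8 y = 30993.11
-433.0 x + 240.0 y = 25762.29
Solving the 2×2 system: x ≈ 6.8, y ≈ 119.6 km.
Check against SEIS_06 (with the unrounded x, y): √((x − 119.2)²+(y + 62.3)²) = 213.83 ≈ 213.83 km. ✓

(6.8, 119.6)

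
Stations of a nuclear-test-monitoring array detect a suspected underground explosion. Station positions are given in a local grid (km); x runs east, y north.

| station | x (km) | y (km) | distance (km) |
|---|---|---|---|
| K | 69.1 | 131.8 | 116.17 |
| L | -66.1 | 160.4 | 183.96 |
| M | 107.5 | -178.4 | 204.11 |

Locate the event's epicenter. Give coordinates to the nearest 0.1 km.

Circle about each station: (x − 69.1)² + (y − 131.8)² = 116.17²; (x + 66.1)² + (y − 160.4)² = 183.96²; (x − 107.5)² + (y + 178.4)² = 204.11².
Subtracting the K equation from the L and M equations removes the quadratic terms:
-270.4 x + 57.2 y = -12394.49
76.8 x − 620.4 y = -6928.66
Solving the 2×2 system: x ≈ 49.5, y ≈ 17.3 km.

(49.5, 17.3)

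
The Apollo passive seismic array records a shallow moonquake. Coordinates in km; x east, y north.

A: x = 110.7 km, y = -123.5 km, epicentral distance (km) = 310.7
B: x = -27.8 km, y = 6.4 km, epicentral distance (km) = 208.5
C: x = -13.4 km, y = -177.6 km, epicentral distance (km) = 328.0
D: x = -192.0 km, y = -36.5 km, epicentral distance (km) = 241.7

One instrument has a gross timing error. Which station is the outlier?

B

Solve using three stations at a time. Using A, C, D (subtract circle equations pairwise → linear system) gives (x, y) ≈ (-37.6, 149.5).
Distances from that point to each station vs reported:
  A: calculated 310.7 vs reported 310.7 → residual 0.0 km
  B: calculated 143.5 vs reported 208.5 → residual 65.0 km
  C: calculated 328.0 vs reported 328.0 → residual 0.0 km
  D: calculated 241.7 vs reported 241.7 → residual 0.0 km
A, C, D are mutually consistent (residuals ≈ 0); B is off by 65.0 km.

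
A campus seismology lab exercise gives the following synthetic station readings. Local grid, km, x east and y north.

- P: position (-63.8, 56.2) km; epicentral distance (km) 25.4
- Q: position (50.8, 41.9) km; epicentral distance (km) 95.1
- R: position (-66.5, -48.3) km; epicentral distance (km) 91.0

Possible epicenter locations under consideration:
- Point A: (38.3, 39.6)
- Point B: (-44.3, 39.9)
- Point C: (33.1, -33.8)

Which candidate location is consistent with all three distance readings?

For each candidate, compare |candidate − station| to the reported distance:
Point A: residuals P 78.0, Q 82.4, R 45.8 → max 82.4 km
Point B: residuals P 0.0, Q 0.0, R 0.0 → max 0.0 km
Point C: residuals P 106.8, Q 17.4, R 9.6 → max 106.8 km
Only Point B has all residuals ≈ 0.

Point B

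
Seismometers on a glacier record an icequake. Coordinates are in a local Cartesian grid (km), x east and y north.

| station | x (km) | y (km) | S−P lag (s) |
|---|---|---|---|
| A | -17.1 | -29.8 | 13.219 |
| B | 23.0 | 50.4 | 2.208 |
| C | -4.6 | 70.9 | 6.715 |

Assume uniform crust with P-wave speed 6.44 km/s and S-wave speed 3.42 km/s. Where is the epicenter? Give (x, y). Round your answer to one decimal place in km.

Distance from S−P lag: d = Δt · v_P v_S / (v_P − v_S) = Δt · (6.44·3.42)/(6.44−3.42) ≈ 7.2930·Δt.
So d_A = 96.41, d_B = 16.10, d_C = 48.97 km.
Circle about each station: (x + 17.1)² + (y + 29.8)² = 96.41²; (x − 23.0)² + (y − 50.4)² = 16.10²; (x + 4.6)² + (y − 70.9)² = 48.97².
Subtracting pairs of circle equations eliminates x²+y² and gives linear equations (the radical axes):
80.2 x + 160.4 y = 10924.39
25.0 x + 201.4 y = 10764.35
Solving the 2×2 system: x ≈ 39.0, y ≈ 48.6 km.

39.0 km east, 48.6 km north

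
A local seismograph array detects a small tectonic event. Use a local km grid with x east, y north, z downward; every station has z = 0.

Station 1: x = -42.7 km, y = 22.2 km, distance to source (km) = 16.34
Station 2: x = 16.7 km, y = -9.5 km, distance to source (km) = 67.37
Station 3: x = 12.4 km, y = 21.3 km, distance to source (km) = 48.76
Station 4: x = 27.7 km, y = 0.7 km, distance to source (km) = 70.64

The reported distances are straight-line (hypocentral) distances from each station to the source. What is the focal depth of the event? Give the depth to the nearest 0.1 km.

Each station gives a sphere (x−x_i)² + (y−y_i)² + z² = d_i² (stations at z=0).
Subtracting the Station 1 sphere from Station 2 and Station 3: z² cancels, leaving linear equations in x and y:
118.8 x − 63.4 y = -6218.71
110.2 x − 1.8 y = -3819.22
Solving: x ≈ -34.099, y ≈ 34.192 km (keep extra digits for the depth step; rounded: -34.1, 34.2).
Then from the Station 1 sphere: z² = 16.34² − (x + 42.7)² − (y − 22.2)² with x = -34.099, y = 34.192, so z ≈ 7.015 ≈ 7.0 km.

7.0 km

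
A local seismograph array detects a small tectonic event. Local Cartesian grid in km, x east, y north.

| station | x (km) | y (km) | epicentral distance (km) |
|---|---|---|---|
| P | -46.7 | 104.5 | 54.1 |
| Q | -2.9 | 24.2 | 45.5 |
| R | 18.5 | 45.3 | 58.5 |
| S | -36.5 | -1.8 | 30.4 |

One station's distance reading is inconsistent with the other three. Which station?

Solve using three stations at a time. Using P, Q, R (subtract circle equations pairwise → linear system) gives (x, y) ≈ (-39.7, 50.9).
Distances from that point to each station vs reported:
  P: calculated 54.1 vs reported 54.1 → residual 0.0 km
  Q: calculated 45.5 vs reported 45.5 → residual 0.0 km
  R: calculated 58.5 vs reported 58.5 → residual 0.0 km
  S: calculated 52.8 vs reported 30.4 → residual 22.4 km
P, Q, R are mutually consistent (residuals ≈ 0); S is off by 22.4 km.

S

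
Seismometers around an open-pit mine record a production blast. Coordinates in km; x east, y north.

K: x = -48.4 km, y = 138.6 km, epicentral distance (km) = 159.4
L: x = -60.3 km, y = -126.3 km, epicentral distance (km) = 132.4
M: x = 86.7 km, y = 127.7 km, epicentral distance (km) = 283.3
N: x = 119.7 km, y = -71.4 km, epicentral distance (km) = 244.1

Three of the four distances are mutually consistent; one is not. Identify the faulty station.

M

Solve using three stations at a time. Using K, L, N (subtract circle equations pairwise → linear system) gives (x, y) ≈ (-115.4, -6.0).
Distances from that point to each station vs reported:
  K: calculated 159.4 vs reported 159.4 → residual 0.0 km
  L: calculated 132.4 vs reported 132.4 → residual 0.0 km
  M: calculated 242.3 vs reported 283.3 → residual 41.0 km
  N: calculated 244.1 vs reported 244.1 → residual 0.0 km
K, L, N are mutually consistent (residuals ≈ 0); M is off by 41.0 km.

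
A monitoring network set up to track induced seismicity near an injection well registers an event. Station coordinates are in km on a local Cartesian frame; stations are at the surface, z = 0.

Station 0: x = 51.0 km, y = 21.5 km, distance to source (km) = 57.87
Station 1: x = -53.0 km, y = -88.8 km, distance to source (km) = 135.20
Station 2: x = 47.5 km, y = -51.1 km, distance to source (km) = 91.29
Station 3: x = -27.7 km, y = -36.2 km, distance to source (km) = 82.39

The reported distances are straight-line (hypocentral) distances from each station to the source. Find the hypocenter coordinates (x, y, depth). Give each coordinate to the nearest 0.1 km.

(12.5, 21.3, 43.2)

Each station gives a sphere (x−x_i)² + (y−y_i)² + z² = d_i² (stations at z=0).
Subtracting the Station 0 sphere from Station 1 and Station 2: z² cancels, leaving linear equations in x and y:
-208.0 x − 220.6 y = -7298.91
-7.0 x − 145.2 y = -3180.72
Solving: x ≈ 12.497, y ≈ 21.303 km (keep extra digits for the depth step; rounded: 12.5, 21.3).
Then from the Station 0 sphere: z² = 57.87² − (x − 51.0)² − (y − 21.5)² with x = 12.497, y = 21.303, so z ≈ 43.202 ≈ 43.2 km.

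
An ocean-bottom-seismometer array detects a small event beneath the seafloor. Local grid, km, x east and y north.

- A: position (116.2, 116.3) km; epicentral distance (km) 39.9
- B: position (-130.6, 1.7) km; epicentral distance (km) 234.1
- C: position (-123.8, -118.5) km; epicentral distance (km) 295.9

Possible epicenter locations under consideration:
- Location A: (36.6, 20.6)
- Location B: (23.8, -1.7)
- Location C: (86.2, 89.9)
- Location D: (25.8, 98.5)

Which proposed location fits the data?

Location C

For each candidate, compare |candidate − station| to the reported distance:
Location A: residuals A 84.6, B 65.8, C 83.6 → max 84.6 km
Location B: residuals A 110.0, B 79.7, C 107.7 → max 110.0 km
Location C: residuals A 0.1, B 0.0, C 0.0 → max 0.1 km
Location D: residuals A 52.2, B 50.2, C 32.3 → max 52.2 km
Only Location C has all residuals ≈ 0.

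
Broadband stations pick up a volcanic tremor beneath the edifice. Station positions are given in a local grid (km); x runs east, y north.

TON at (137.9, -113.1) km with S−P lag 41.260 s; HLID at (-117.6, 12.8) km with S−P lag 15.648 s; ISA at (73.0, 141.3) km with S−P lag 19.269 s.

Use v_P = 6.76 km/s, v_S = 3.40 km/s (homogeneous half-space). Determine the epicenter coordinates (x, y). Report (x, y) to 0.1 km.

Distance from S−P lag: d = Δt · v_P v_S / (v_P − v_S) = Δt · (6.76·3.40)/(6.76−3.40) ≈ 6.8405·Δt.
So d_TON = 282.24, d_HLID = 107.04, d_ISA = 131.81 km.
Circle about each station: (x − 137.9)² + (y + 113.1)² = 282.24²; (x + 117.6)² + (y − 12.8)² = 107.04²; (x − 73.0)² + (y − 141.3)² = 131.81².
Subtracting the TON equation from the HLID and ISA equations removes the quadratic terms:
-511.0 x + 251.8 y = 50387.44
-129.8 x + 508.8 y = 55772.21
Solving the 2×2 system: x ≈ -51.0, y ≈ 96.6 km.

x ≈ -51.0 km, y ≈ 96.6 km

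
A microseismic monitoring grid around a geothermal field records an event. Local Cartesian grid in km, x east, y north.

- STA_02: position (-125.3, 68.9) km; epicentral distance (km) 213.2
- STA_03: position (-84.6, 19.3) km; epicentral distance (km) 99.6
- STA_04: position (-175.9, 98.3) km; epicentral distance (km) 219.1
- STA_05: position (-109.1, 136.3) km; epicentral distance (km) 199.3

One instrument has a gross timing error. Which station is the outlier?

STA_02

Solve using three stations at a time. Using STA_03, STA_04, STA_05 (subtract circle equations pairwise → linear system) gives (x, y) ≈ (2.6, -28.7).
Distances from that point to each station vs reported:
  STA_02: calculated 160.9 vs reported 213.2 → residual 52.3 km
  STA_03: calculated 99.5 vs reported 99.6 → residual 0.1 km
  STA_04: calculated 219.1 vs reported 219.1 → residual 0.0 km
  STA_05: calculated 199.3 vs reported 199.3 → residual 0.0 km
STA_03, STA_04, STA_05 are mutually consistent (residuals ≈ 0); STA_02 is off by 52.3 km.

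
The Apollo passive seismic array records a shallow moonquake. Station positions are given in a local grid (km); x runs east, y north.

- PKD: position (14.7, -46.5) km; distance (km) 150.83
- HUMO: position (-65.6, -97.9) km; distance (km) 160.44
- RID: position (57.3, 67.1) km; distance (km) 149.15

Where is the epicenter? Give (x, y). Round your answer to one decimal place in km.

Circle about each station: (x − 14.7)² + (y + 46.5)² = 150.83²; (x + 65.6)² + (y + 97.9)² = 160.44²; (x − 57.3)² + (y − 67.1)² = 149.15².
Subtracting pairs of circle equations eliminates x²+y² and gives linear equations (the radical axes):
-160.6 x − 102.8 y = 8518.13
85.2 x + 227.2 y = 5911.33
Solving the 2×2 system: x ≈ -91.7, y ≈ 60.4 km.
Check against PKD (with the unrounded x, y): √((x − 14.7)²+(y + 46.5)²) = 150.84 ≈ 150.83 km. ✓

(-91.7, 60.4)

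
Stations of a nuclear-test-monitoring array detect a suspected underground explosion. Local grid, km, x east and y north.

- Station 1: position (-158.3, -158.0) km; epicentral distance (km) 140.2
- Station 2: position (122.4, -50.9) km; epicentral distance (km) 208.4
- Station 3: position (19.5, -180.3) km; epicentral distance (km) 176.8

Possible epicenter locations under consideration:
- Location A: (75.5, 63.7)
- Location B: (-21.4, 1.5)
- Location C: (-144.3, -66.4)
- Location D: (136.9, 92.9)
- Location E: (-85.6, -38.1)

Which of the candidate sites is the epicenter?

Location E

For each candidate, compare |candidate − station| to the reported distance:
Location A: residuals Station 1 182.0, Station 2 84.6, Station 3 73.5 → max 182.0 km
Location B: residuals Station 1 70.0, Station 2 55.4, Station 3 9.5 → max 70.0 km
Location C: residuals Station 1 47.5, Station 2 58.8, Station 3 22.7 → max 58.8 km
Location D: residuals Station 1 247.2, Station 2 63.9, Station 3 120.6 → max 247.2 km
Location E: residuals Station 1 0.0, Station 2 0.0, Station 3 0.0 → max 0.0 km
Only Location E has all residuals ≈ 0.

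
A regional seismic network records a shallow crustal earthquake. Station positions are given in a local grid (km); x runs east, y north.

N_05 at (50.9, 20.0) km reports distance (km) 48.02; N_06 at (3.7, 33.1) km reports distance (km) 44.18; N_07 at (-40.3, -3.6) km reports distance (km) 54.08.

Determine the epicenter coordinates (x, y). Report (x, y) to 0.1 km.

Circle about each station: (x − 50.9)² + (y − 20.0)² = 48.02²; (x − 3.7)² + (y − 33.1)² = 44.18²; (x + 40.3)² + (y + 3.6)² = 54.08².
Subtracting the N_05 equation from the N_06 and N_07 equations removes the quadratic terms:
-94.4 x + 26.2 y = -1527.46
-182.4 x − 47.2 y = -1972.49
Solving the 2×2 system: x ≈ 13.4, y ≈ -10.0 km.

13.4 km east, -10.0 km north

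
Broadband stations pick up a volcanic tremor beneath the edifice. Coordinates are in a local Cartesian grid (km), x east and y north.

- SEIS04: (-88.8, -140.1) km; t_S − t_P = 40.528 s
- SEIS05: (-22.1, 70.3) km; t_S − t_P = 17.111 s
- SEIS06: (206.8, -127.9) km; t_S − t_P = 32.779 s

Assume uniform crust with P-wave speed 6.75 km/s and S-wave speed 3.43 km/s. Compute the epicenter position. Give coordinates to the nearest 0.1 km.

(97.2, 72.7)

Distance from S−P lag: d = Δt · v_P v_S / (v_P − v_S) = Δt · (6.75·3.43)/(6.75−3.43) ≈ 6.9736·Δt.
So d_SEIS04 = 282.63, d_SEIS05 = 119.33, d_SEIS06 = 228.59 km.
Circle about each station: (x + 88.8)² + (y + 140.1)² = 282.63²; (x + 22.1)² + (y − 70.3)² = 119.33²; (x − 206.8)² + (y + 127.9)² = 228.59².
Subtracting pairs of circle equations eliminates x²+y² and gives linear equations (the radical axes):
133.4 x + 420.8 y = 43557.12
591.2 x + 24.4 y = 59237.53
Solving the 2×2 system: x ≈ 97.2, y ≈ 72.7 km.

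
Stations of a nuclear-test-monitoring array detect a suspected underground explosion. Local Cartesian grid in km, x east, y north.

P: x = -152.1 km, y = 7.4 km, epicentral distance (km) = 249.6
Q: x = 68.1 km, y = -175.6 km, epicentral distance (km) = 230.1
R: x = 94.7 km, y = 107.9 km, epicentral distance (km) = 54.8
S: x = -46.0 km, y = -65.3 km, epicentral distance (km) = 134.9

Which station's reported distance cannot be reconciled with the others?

Solve using three stations at a time. Using P, Q, R (subtract circle equations pairwise → linear system) gives (x, y) ≈ (93.3, 53.1).
Distances from that point to each station vs reported:
  P: calculated 249.6 vs reported 249.6 → residual 0.0 km
  Q: calculated 230.1 vs reported 230.1 → residual 0.0 km
  R: calculated 54.8 vs reported 54.8 → residual 0.0 km
  S: calculated 182.8 vs reported 134.9 → residual 47.9 km
P, Q, R are mutually consistent (residuals ≈ 0); S is off by 47.9 km.

S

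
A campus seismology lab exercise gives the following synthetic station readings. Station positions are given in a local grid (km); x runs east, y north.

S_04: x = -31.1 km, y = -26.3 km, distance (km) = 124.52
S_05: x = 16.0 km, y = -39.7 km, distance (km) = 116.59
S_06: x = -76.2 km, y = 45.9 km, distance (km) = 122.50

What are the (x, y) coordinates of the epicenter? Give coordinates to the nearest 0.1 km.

43.1 km east, 73.7 km north

Circle about each station: (x + 31.1)² + (y + 26.3)² = 124.52²; (x − 16.0)² + (y + 39.7)² = 116.59²; (x + 76.2)² + (y − 45.9)² = 122.50².
Subtracting pairs of circle equations eliminates x²+y² and gives linear equations (the radical axes):
94.2 x − 26.8 y = 2085.19
-90.2 x + 144.4 y = 6753.33
Solving the 2×2 system: x ≈ 43.1, y ≈ 73.7 km.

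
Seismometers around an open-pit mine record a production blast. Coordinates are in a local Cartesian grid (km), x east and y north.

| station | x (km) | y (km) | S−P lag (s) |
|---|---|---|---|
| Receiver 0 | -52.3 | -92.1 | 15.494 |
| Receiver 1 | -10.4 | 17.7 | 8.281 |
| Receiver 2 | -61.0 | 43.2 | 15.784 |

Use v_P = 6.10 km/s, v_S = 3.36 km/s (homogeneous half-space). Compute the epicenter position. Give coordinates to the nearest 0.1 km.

Distance from S−P lag: d = Δt · v_P v_S / (v_P − v_S) = Δt · (6.10·3.36)/(6.10−3.36) ≈ 7.4803·Δt.
So d_Receiver 0 = 115.90, d_Receiver 1 = 61.94, d_Receiver 2 = 118.07 km.
Circle about each station: (x + 52.3)² + (y + 92.1)² = 115.90²; (x + 10.4)² + (y − 17.7)² = 61.94²; (x + 61.0)² + (y − 43.2)² = 118.07².
Subtracting pairs of circle equations eliminates x²+y² and gives linear equations (the radical axes):
83.8 x + 219.6 y = -1200.00
-17.4 x + 270.6 y = -6138.17
Solving the 2×2 system: x ≈ 38.6, y ≈ -20.2 km.
Check against Receiver 0 (with the unrounded x, y): √((x + 52.3)²+(y + 92.1)²) = 115.91 ≈ 115.90 km. ✓

38.6 km east, -20.2 km north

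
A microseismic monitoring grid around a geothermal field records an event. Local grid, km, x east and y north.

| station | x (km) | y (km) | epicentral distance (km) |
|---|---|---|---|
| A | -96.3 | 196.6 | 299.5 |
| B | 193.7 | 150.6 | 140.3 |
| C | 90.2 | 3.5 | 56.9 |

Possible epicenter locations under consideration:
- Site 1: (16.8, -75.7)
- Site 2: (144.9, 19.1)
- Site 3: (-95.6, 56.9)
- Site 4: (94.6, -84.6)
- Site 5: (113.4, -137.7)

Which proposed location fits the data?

For each candidate, compare |candidate − station| to the reported distance:
Site 1: residuals A 4.6, B 146.9, C 51.1 → max 146.9 km
Site 2: residuals A 0.0, B 0.0, C 0.0 → max 0.0 km
Site 3: residuals A 159.8, B 163.8, C 136.4 → max 163.8 km
Site 4: residuals A 40.4, B 114.9, C 31.3 → max 114.9 km
Site 5: residuals A 95.1, B 159.0, C 86.2 → max 159.0 km
Only Site 2 has all residuals ≈ 0.

Site 2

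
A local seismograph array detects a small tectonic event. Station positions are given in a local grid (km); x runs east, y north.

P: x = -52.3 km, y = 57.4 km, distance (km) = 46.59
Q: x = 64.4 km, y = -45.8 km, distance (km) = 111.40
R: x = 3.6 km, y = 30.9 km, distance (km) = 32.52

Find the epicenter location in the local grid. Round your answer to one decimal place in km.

Circle about each station: (x + 52.3)² + (y − 57.4)² = 46.59²; (x − 64.4)² + (y + 45.8)² = 111.40²; (x − 3.6)² + (y − 30.9)² = 32.52².
Subtracting the P equation from the Q and R equations removes the quadratic terms:
233.4 x − 206.4 y = -10024.38
111.8 x − 53.0 y = -3949.20
Solving the 2×2 system: x ≈ -26.5, y ≈ 18.6 km.

-26.5 km east, 18.6 km north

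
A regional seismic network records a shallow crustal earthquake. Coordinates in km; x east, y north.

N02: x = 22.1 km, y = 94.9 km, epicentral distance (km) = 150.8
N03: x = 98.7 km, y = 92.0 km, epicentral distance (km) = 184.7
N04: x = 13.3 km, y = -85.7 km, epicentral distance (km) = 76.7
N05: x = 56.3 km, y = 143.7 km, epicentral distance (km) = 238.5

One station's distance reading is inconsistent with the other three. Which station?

N02

Solve using three stations at a time. Using N03, N04, N05 (subtract circle equations pairwise → linear system) gives (x, y) ≈ (89.6, -92.4).
Distances from that point to each station vs reported:
  N02: calculated 199.1 vs reported 150.8 → residual 48.3 km
  N03: calculated 184.7 vs reported 184.7 → residual 0.0 km
  N04: calculated 76.6 vs reported 76.7 → residual 0.1 km
  N05: calculated 238.5 vs reported 238.5 → residual 0.0 km
N03, N04, N05 are mutually consistent (residuals ≈ 0); N02 is off by 48.3 km.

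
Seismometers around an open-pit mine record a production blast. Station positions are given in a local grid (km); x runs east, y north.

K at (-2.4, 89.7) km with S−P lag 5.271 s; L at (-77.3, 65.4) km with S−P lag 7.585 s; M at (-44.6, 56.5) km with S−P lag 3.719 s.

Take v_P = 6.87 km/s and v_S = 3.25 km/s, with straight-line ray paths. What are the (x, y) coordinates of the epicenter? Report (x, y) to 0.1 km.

Distance from S−P lag: d = Δt · v_P v_S / (v_P − v_S) = Δt · (6.87·3.25)/(6.87−3.25) ≈ 6.1678·Δt.
So d_K = 32.51, d_L = 46.78, d_M = 22.94 km.
Circle about each station: (x + 2.4)² + (y − 89.7)² = 32.51²; (x + 77.3)² + (y − 65.4)² = 46.78²; (x + 44.6)² + (y − 56.5)² = 22.94².
Subtracting pairs of circle equations eliminates x²+y² and gives linear equations (the radical axes):
-149.8 x − 48.6 y = 1069.13
-84.4 x − 66.4 y = -2339.78
Solving the 2×2 system: x ≈ -31.6, y ≈ 75.4 km.

x ≈ -31.6 km, y ≈ 75.4 km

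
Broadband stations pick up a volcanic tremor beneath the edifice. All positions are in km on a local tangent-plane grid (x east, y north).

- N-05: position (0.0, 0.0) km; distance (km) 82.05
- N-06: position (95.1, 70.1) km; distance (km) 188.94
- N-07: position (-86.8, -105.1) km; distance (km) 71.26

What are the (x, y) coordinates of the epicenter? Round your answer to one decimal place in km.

Circle about each station: x² + y² = 82.05²; (x − 95.1)² + (y − 70.1)² = 188.94²; (x + 86.8)² + (y + 105.1)² = 71.26².
Subtracting pairs of circle equations eliminates x²+y² and gives linear equations (the radical axes):
190.2 x + 140.2 y = -15008.10
-173.6 x − 210.2 y = 20234.46
Solving the 2×2 system: x ≈ -20.3, y ≈ -79.5 km.

-20.3 km east, -79.5 km north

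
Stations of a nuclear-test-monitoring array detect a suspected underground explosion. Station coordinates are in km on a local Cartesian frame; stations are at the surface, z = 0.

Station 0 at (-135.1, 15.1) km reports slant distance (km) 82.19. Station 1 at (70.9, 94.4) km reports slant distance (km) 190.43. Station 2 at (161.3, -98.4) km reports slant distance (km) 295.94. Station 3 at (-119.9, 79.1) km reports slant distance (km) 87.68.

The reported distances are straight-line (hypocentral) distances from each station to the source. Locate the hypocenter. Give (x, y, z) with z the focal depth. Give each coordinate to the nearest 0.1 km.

Each station gives a sphere (x−x_i)² + (y−y_i)² + z² = d_i² (stations at z=0).
Subtracting the Station 0 sphere from Station 1 and Station 2: z² cancels, leaving linear equations in x and y:
412.0 x + 158.6 y = -34050.24
592.8 x − 227.0 y = -63605.06
Solving: x ≈ -95.004, y ≈ 32.101 km (keep extra digits for the depth step; rounded: -95.0, 32.1).
Then from the Station 0 sphere: z² = 82.19² − (x + 135.1)² − (y − 15.1)² with x = -95.004, y = 32.101, so z ≈ 69.703 ≈ 69.7 km.
Check against Station 3 (with the unrounded solution): distance 87.68 ≈ 87.68 km. ✓

(-95.0, 32.1, 69.7)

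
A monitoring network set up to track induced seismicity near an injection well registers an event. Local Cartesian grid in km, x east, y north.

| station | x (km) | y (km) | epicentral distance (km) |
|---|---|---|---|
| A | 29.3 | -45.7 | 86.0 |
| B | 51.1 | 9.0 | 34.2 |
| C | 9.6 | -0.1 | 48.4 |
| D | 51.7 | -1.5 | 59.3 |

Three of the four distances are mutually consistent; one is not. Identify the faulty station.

D

Solve using three stations at a time. Using A, B, C (subtract circle equations pairwise → linear system) gives (x, y) ≈ (36.7, 40.0).
Distances from that point to each station vs reported:
  A: calculated 86.0 vs reported 86.0 → residual 0.0 km
  B: calculated 34.1 vs reported 34.2 → residual 0.1 km
  C: calculated 48.4 vs reported 48.4 → residual 0.0 km
  D: calculated 44.1 vs reported 59.3 → residual 15.2 km
A, B, C are mutually consistent (residuals ≈ 0); D is off by 15.2 km.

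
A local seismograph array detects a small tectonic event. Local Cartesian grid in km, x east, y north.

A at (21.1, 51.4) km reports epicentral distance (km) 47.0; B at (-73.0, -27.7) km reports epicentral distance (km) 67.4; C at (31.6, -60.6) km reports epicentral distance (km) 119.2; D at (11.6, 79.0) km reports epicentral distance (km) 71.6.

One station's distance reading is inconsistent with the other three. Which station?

A

Solve using three stations at a time. Using B, C, D (subtract circle equations pairwise → linear system) gives (x, y) ≈ (-42.8, 32.5).
Distances from that point to each station vs reported:
  A: calculated 66.6 vs reported 47.0 → residual 19.6 km
  B: calculated 67.4 vs reported 67.4 → residual 0.0 km
  C: calculated 119.2 vs reported 119.2 → residual 0.0 km
  D: calculated 71.6 vs reported 71.6 → residual 0.0 km
B, C, D are mutually consistent (residuals ≈ 0); A is off by 19.6 km.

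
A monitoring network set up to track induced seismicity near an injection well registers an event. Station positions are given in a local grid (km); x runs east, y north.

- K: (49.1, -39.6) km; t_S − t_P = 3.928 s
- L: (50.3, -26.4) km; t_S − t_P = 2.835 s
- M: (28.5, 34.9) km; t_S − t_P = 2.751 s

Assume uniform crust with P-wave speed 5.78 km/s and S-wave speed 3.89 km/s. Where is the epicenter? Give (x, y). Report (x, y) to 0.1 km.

Distance from S−P lag: d = Δt · v_P v_S / (v_P − v_S) = Δt · (5.78·3.89)/(5.78−3.89) ≈ 11.8964·Δt.
So d_K = 46.73, d_L = 33.73, d_M = 32.73 km.
Circle about each station: (x − 49.1)² + (y + 39.6)² = 46.73²; (x − 50.3)² + (y + 26.4)² = 33.73²; (x − 28.5)² + (y − 34.9)² = 32.73².
Subtracting pairs of circle equations eliminates x²+y² and gives linear equations (the radical axes):
2.4 x + 26.4 y = 294.06
-41.2 x + 149.0 y = -836.27
Solving the 2×2 system: x ≈ 45.6, y ≈ 7.0 km.

(45.6, 7.0)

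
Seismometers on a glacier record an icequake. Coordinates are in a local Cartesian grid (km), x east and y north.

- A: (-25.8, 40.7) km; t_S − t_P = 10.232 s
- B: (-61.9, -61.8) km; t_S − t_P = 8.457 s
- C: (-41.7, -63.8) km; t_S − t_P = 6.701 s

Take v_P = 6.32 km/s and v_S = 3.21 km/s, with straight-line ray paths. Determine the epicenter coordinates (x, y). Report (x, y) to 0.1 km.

(-20.1, -25.8)

Distance from S−P lag: d = Δt · v_P v_S / (v_P − v_S) = Δt · (6.32·3.21)/(6.32−3.21) ≈ 6.5232·Δt.
So d_A = 66.75, d_B = 55.17, d_C = 43.71 km.
Circle about each station: (x + 25.8)² + (y − 40.7)² = 66.75²; (x + 61.9)² + (y + 61.8)² = 55.17²; (x + 41.7)² + (y + 63.8)² = 43.71².
Subtracting the A equation from the B and C equations removes the quadratic terms:
-72.2 x − 205.0 y = 6740.55
-31.8 x − 209.0 y = 6032.20
Solving the 2×2 system: x ≈ -20.1, y ≈ -25.8 km.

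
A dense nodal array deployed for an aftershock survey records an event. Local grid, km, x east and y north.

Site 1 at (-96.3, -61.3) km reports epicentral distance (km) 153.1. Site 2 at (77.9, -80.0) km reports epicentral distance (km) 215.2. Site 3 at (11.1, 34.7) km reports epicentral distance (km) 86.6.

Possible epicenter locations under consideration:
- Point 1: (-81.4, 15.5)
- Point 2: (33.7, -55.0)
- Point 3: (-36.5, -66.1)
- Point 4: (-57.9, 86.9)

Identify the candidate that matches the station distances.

For each candidate, compare |candidate − station| to the reported distance:
Point 1: residuals Site 1 74.9, Site 2 29.5, Site 3 7.9 → max 74.9 km
Point 2: residuals Site 1 22.9, Site 2 164.4, Site 3 5.9 → max 164.4 km
Point 3: residuals Site 1 93.1, Site 2 100.0, Site 3 24.9 → max 100.0 km
Point 4: residuals Site 1 0.0, Site 2 0.0, Site 3 0.1 → max 0.1 km
Only Point 4 has all residuals ≈ 0.

Point 4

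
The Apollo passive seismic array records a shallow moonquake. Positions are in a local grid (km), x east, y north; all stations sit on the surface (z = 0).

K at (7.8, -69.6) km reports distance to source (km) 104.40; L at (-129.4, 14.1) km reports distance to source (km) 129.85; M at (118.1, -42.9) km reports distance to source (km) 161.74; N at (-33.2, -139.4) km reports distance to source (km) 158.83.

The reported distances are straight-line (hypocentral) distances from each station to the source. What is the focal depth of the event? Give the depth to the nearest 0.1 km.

depth ≈ 69.8 km

Each station gives a sphere (x−x_i)² + (y−y_i)² + z² = d_i² (stations at z=0).
Subtracting the K sphere from L and M: z² cancels, leaving linear equations in x and y:
-274.4 x + 167.4 y = 6076.51
220.6 x + 53.4 y = -4377.45
Solving: x ≈ -20.497, y ≈ 2.701 km (keep extra digits for the depth step; rounded: -20.5, 2.7).
Then from the K sphere: z² = 104.40² − (x − 7.8)² − (y + 69.6)² with x = -20.497, y = 2.701, so z ≈ 69.794 ≈ 69.8 km.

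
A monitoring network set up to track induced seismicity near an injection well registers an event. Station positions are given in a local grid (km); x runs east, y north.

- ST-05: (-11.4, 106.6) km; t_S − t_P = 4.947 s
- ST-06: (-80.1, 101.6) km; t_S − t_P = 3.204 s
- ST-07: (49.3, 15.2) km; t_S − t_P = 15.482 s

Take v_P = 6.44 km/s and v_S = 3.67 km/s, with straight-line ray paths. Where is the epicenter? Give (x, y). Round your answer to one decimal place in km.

(-52.9, 98.9)

Distance from S−P lag: d = Δt · v_P v_S / (v_P − v_S) = Δt · (6.44·3.67)/(6.44−3.67) ≈ 8.5324·Δt.
So d_ST-05 = 42.21, d_ST-06 = 27.34, d_ST-07 = 132.10 km.
Circle about each station: (x + 11.4)² + (y − 106.6)² = 42.21²; (x + 80.1)² + (y − 101.6)² = 27.34²; (x − 49.3)² + (y − 15.2)² = 132.10².
Subtracting pairs of circle equations eliminates x²+y² and gives linear equations (the radical axes):
-137.4 x − 10.0 y = 6279.26
121.4 x − 182.8 y = -24500.72
Solving the 2×2 system: x ≈ -52.9, y ≈ 98.9 km.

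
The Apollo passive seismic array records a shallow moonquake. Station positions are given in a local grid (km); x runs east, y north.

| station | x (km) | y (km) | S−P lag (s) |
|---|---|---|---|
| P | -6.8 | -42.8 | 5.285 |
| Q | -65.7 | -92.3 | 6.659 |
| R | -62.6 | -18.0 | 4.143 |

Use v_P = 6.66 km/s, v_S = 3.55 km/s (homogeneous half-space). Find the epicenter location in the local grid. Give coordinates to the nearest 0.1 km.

(-46.9, -45.3)

Distance from S−P lag: d = Δt · v_P v_S / (v_P − v_S) = Δt · (6.66·3.55)/(6.66−3.55) ≈ 7.6023·Δt.
So d_P = 40.18, d_Q = 50.62, d_R = 31.50 km.
Circle about each station: (x + 6.8)² + (y + 42.8)² = 40.18²; (x + 65.7)² + (y + 92.3)² = 50.62²; (x + 62.6)² + (y + 18.0)² = 31.50².
Subtracting the P equation from the Q and R equations removes the quadratic terms:
-117.8 x − 99.0 y = 10009.75
-111.6 x + 49.6 y = 2986.86
Solving the 2×2 system: x ≈ -46.9, y ≈ -45.3 km.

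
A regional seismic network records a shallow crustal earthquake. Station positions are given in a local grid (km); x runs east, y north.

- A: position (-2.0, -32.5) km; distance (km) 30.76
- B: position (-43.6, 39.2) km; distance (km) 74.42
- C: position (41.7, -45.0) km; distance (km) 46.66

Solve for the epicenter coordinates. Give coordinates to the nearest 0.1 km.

(14.9, -6.8)

Circle about each station: (x + 2.0)² + (y + 32.5)² = 30.76²; (x + 43.6)² + (y − 39.2)² = 74.42²; (x − 41.7)² + (y + 45.0)² = 46.66².
Subtracting pairs of circle equations eliminates x²+y² and gives linear equations (the radical axes):
-83.2 x + 143.4 y = -2214.81
87.4 x − 25.0 y = 1472.66
Solving the 2×2 system: x ≈ 14.9, y ≈ -6.8 km.
Check against A (with the unrounded x, y): √((x + 2.0)²+(y + 32.5)²) = 30.76 ≈ 30.76 km. ✓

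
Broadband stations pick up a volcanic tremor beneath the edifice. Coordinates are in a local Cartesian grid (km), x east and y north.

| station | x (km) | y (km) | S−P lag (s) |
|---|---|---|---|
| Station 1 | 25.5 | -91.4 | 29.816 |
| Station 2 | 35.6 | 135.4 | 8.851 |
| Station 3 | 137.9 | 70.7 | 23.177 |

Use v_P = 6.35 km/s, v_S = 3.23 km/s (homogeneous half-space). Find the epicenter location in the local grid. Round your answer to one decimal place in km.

Distance from S−P lag: d = Δt · v_P v_S / (v_P − v_S) = Δt · (6.35·3.23)/(6.35−3.23) ≈ 6.5739·Δt.
So d_Station 1 = 196.01, d_Station 2 = 58.19, d_Station 3 = 152.36 km.
Circle about each station: (x − 25.5)² + (y + 91.4)² = 196.01²; (x − 35.6)² + (y − 135.4)² = 58.19²; (x − 137.9)² + (y − 70.7)² = 152.36².
Subtracting the Station 1 equation from the Station 2 and Station 3 equations removes the quadratic terms:
20.2 x + 453.6 y = 45630.15
224.8 x + 324.2 y = 30217.04
Solving the 2×2 system: x ≈ -11.4, y ≈ 101.1 km.
Check against Station 1 (with the unrounded x, y): √((x − 25.5)²+(y + 91.4)²) = 196.01 ≈ 196.01 km. ✓

-11.4 km east, 101.1 km north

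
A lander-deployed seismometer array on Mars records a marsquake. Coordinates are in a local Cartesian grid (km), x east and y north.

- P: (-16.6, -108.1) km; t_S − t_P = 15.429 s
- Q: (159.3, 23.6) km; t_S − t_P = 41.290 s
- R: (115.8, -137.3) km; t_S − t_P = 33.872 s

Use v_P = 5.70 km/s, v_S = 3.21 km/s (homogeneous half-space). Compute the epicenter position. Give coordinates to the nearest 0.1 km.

Distance from S−P lag: d = Δt · v_P v_S / (v_P − v_S) = Δt · (5.70·3.21)/(5.70−3.21) ≈ 7.3482·Δt.
So d_P = 113.38, d_Q = 303.41, d_R = 248.90 km.
Circle about each station: (x + 16.6)² + (y + 108.1)² = 113.38²; (x − 159.3)² + (y − 23.6)² = 303.41²; (x − 115.8)² + (y + 137.3)² = 248.90².
Subtracting the P equation from the Q and R equations removes the quadratic terms:
351.8 x + 263.4 y = -65230.32
264.8 x − 58.4 y = -28796.43
Solving the 2×2 system: x ≈ -126.2, y ≈ -79.1 km.
Check against P (with the unrounded x, y): √((x + 16.6)²+(y + 108.1)²) = 113.36 ≈ 113.38 km. ✓

-126.2 km east, -79.1 km north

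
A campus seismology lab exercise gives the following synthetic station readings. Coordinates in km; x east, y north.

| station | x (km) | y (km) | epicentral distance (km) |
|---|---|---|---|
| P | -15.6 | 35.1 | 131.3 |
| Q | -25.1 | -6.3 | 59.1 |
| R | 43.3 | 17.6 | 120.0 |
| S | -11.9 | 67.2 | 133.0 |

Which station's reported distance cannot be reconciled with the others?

P

Solve using three stations at a time. Using Q, R, S (subtract circle equations pairwise → linear system) gives (x, y) ≈ (-47.4, -60.9).
Distances from that point to each station vs reported:
  P: calculated 101.2 vs reported 131.3 → residual 30.1 km
  Q: calculated 59.0 vs reported 59.1 → residual 0.1 km
  R: calculated 120.0 vs reported 120.0 → residual 0.0 km
  S: calculated 133.0 vs reported 133.0 → residual 0.0 km
Q, R, S are mutually consistent (residuals ≈ 0); P is off by 30.1 km.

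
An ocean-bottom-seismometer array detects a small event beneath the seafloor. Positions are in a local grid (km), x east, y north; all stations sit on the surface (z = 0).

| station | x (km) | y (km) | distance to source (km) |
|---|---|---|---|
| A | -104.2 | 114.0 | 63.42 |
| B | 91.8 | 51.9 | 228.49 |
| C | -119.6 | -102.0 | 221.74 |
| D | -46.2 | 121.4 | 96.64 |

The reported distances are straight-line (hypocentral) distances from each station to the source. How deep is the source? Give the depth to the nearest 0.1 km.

Each station gives a sphere (x−x_i)² + (y−y_i)² + z² = d_i² (stations at z=0).
Subtracting the A sphere from B and C: z² cancels, leaving linear equations in x and y:
392.0 x − 124.2 y = -60918.37
-30.8 x − 432.0 y = -44292.01
Solving: x ≈ -120.204, y ≈ 111.098 km (keep extra digits for the depth step; rounded: -120.2, 111.1).
Then from the A sphere: z² = 63.42² − (x + 104.2)² − (y − 114.0)² with x = -120.204, y = 111.098, so z ≈ 61.299 ≈ 61.3 km.

z ≈ 61.3 km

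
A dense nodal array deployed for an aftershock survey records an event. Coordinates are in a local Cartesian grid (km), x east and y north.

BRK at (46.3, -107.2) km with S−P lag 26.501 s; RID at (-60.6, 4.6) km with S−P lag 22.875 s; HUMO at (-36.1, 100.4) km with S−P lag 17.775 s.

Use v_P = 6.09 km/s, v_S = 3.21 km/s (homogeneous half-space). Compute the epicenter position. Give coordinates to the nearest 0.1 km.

(80.5, 69.4)

Distance from S−P lag: d = Δt · v_P v_S / (v_P − v_S) = Δt · (6.09·3.21)/(6.09−3.21) ≈ 6.7878·Δt.
So d_BRK = 179.88, d_RID = 155.27, d_HUMO = 120.65 km.
Circle about each station: (x − 46.3)² + (y + 107.2)² = 179.88²; (x + 60.6)² + (y − 4.6)² = 155.27²; (x + 36.1)² + (y − 100.4)² = 120.65².
Subtracting the BRK equation from the RID and HUMO equations removes the quadratic terms:
-213.8 x + 223.6 y = -1693.97
-164.8 x + 415.2 y = 15548.23
Solving the 2×2 system: x ≈ 80.5, y ≈ 69.4 km.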